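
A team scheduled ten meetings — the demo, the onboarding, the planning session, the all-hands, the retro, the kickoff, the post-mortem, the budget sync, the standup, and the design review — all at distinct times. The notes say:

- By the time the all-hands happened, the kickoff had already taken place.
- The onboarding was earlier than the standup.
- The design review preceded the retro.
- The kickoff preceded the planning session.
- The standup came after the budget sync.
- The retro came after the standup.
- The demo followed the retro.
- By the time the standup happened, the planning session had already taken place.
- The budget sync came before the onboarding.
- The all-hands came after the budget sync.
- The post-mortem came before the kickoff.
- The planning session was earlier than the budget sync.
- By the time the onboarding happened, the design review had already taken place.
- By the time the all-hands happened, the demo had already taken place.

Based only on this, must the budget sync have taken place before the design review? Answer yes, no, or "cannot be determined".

No chain of stated constraints runs from the budget sync to the design review, and none runs from the design review to the budget sync either.
So the relative order of the budget sync and the design review is not fixed by the given facts.

cannot be determined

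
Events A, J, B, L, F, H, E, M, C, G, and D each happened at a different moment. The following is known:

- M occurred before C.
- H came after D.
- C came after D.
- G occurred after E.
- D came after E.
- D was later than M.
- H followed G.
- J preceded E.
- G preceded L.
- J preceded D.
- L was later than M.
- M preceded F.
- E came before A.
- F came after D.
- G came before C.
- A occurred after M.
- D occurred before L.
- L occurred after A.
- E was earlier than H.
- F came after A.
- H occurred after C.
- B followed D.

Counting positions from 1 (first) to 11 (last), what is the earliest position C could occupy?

6

D, E, G, J, and M must all come before C — 5 forced predecessors.
Nothing else is forced ahead of C, so its earliest slot is position 5 + 1 = 6.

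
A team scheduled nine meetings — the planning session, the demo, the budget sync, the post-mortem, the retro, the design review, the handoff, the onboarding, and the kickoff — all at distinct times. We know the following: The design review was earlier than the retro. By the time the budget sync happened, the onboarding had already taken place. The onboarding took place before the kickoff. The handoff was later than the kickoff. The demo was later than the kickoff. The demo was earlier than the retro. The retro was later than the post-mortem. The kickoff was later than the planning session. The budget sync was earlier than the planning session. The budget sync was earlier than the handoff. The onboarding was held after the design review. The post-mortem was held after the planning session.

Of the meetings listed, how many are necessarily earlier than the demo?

5

Directly stated before the demo: the kickoff.
The budget sync reaches the demo via the budget sync → the planning session → the kickoff → the demo.
The design review reaches the demo via the design review → the onboarding → the kickoff → the demo.
The onboarding reaches the demo via the onboarding → the kickoff → the demo.
Likewise the planning session reaches the demo by chaining the stated constraints.
That's the budget sync, the design review, the kickoff, the onboarding, and the planning session — 5 in all.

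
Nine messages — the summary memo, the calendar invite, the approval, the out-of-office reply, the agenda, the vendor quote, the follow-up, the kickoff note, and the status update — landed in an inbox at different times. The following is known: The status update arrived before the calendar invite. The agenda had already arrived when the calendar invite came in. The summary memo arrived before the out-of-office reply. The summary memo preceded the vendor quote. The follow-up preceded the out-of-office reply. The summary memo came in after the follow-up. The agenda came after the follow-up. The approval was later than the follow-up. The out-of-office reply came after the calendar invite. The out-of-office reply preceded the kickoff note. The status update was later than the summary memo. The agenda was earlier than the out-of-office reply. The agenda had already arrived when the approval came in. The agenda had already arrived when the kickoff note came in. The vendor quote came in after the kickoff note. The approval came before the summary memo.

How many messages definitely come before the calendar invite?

Directly stated before the calendar invite: the agenda and the status update.
The approval reaches the calendar invite via the approval → the summary memo → the status update → the calendar invite.
The follow-up reaches the calendar invite via the follow-up → the agenda → the calendar invite.
The summary memo reaches the calendar invite via the summary memo → the status update → the calendar invite.
No chain forces the out-of-office reply (or any of the others) ahead of the calendar invite.
That's the agenda, the approval, the follow-up, the status update, and the summary memo — 5 in all.

5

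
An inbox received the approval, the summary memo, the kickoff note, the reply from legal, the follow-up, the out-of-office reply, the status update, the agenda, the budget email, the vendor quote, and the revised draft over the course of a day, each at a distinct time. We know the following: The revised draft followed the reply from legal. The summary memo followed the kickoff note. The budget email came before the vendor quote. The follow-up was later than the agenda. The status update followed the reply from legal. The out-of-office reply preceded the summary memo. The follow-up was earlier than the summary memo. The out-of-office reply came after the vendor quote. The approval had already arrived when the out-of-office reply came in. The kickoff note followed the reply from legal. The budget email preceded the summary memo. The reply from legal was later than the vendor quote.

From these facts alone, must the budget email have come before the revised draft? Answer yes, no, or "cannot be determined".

Chain the constraints: the budget email → the vendor quote → the reply from legal → the revised draft. Each link is directly stated, so the budget email comes before the revised draft.

yes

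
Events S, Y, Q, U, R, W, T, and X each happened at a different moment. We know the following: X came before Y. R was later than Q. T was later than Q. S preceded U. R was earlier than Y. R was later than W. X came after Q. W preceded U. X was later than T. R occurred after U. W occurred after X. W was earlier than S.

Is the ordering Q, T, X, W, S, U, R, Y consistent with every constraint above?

yes

Check each stated constraint against the proposed order — e.g. X is ahead of Y; Q is ahead of R. Every pair is in the required order; nothing is violated.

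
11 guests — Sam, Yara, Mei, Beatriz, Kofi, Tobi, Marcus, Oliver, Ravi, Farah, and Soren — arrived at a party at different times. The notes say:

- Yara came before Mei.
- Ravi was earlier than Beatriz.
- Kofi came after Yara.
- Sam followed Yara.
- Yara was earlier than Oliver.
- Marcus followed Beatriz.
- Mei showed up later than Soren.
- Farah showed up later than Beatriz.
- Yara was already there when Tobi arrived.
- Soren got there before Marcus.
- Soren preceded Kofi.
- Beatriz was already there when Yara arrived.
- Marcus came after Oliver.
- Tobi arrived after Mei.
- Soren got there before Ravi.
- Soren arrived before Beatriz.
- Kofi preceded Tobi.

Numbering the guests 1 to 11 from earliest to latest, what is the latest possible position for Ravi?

Ravi must come before Beatriz, Farah, Kofi, Marcus, Mei, Oliver, Sam, Tobi, and Yara — 9 guests forced after them.
Everything else can be placed before Ravi in some valid order, so Ravi can sit as late as position 11 − 9 = 2.

2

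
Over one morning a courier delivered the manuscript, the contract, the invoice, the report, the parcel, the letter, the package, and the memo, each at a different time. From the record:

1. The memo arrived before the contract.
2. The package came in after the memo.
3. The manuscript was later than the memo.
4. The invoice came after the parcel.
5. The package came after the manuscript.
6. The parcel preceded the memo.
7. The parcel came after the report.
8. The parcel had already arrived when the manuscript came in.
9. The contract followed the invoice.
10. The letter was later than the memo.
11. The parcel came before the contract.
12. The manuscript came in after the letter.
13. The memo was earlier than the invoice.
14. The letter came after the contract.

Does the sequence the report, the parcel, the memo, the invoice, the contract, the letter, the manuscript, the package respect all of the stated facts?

Check each stated constraint against the proposed order — e.g. the parcel is ahead of the manuscript; the memo is ahead of the package. Every pair is in the required order; nothing is violated.

yes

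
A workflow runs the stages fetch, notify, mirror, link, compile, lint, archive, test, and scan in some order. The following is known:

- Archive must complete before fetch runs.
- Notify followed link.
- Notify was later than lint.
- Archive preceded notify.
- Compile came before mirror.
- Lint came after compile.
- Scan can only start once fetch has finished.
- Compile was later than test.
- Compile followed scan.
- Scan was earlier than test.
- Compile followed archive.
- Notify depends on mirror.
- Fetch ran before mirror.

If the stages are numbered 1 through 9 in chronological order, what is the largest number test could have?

Test must come before compile, lint, mirror, and notify — 4 stages forced after it.
Everything else can be placed before test in some valid order, so test can sit as late as position 9 − 4 = 5.

5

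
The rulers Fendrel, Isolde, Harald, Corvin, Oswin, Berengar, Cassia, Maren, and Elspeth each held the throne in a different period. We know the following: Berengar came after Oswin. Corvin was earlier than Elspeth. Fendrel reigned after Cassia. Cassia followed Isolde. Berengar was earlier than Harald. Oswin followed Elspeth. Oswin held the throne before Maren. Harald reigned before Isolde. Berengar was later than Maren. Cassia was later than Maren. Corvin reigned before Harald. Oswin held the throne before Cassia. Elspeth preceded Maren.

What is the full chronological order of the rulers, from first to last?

The constraints fix every adjacent pair, so only one ordering works:
Corvin → Elspeth → Oswin → Maren → Berengar → Harald → Isolde → Cassia → Fendrel.

Corvin, Elspeth, Oswin, Maren, Berengar, Harald, Isolde, Cassia, Fendrel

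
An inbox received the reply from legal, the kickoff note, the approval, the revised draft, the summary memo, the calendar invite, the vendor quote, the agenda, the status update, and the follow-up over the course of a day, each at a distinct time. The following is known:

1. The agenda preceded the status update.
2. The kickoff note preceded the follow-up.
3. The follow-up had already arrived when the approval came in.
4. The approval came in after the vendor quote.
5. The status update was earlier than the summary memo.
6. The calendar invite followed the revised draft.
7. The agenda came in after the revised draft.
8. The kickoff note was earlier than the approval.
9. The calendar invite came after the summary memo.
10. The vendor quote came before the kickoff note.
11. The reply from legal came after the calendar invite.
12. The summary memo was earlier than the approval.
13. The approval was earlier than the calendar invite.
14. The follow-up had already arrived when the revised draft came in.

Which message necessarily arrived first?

the vendor quote

The vendor quote has a chain of constraints placing it before every other message, so the vendor quote must be first.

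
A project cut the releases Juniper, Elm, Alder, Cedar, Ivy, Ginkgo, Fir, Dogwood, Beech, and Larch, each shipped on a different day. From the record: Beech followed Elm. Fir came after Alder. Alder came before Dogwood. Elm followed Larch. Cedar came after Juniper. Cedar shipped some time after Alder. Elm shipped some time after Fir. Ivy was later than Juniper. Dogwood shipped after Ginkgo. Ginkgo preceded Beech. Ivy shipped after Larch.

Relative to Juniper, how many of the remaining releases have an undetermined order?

7

Forced after Juniper: Cedar and Ivy.
That leaves Alder, Beech, Dogwood, Elm, Fir, Ginkgo, and Larch with no forced order relative to Juniper — 7.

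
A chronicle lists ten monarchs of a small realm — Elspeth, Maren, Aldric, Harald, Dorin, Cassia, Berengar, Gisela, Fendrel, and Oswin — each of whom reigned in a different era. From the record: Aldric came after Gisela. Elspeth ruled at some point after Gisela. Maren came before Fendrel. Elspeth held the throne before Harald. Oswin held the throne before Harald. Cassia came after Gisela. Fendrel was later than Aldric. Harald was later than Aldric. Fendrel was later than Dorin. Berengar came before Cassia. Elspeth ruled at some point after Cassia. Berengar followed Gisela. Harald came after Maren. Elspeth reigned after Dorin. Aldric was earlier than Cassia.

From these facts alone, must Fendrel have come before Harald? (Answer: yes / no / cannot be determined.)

cannot be determined

No chain of stated constraints runs from Fendrel to Harald, and none runs from Harald to Fendrel either.
So the relative order of Fendrel and Harald is not fixed by the given facts.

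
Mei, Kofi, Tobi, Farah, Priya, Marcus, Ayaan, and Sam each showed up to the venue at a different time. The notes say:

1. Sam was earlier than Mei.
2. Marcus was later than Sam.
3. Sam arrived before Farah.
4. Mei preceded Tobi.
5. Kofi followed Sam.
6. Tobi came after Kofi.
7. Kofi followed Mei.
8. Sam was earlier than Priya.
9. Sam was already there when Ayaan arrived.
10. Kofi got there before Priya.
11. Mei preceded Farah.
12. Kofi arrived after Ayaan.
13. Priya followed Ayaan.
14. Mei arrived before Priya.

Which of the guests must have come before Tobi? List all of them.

Directly stated before Tobi: Kofi and Mei.
Ayaan reaches Tobi via Ayaan → Kofi → Tobi.
Sam reaches Tobi via Sam → Mei → Tobi.
No chain forces Marcus (or any of the others) ahead of Tobi.

Ayaan, Kofi, Mei, Sam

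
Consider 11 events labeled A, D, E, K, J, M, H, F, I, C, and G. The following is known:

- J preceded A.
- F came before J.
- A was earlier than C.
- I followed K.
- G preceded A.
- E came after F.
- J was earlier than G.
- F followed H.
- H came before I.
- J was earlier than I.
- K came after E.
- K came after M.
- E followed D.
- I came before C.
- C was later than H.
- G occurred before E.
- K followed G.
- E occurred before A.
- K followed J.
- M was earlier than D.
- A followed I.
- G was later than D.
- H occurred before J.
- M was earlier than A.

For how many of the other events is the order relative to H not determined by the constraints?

2

Forced after H: A, C, E, F, G, I, J, and K.
That leaves D and M with no forced order relative to H — 2.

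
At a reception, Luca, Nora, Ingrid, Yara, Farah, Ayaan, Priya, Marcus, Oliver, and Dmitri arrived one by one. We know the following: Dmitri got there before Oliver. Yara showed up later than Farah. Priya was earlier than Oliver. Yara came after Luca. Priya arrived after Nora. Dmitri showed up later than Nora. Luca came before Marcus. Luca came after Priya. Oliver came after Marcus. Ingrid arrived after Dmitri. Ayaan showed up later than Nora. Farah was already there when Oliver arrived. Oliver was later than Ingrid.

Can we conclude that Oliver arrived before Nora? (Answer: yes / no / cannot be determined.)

Tracing the constraints gives Nora → Priya → Oliver, so Nora must come before Oliver.
That means Oliver cannot be before Nora.

no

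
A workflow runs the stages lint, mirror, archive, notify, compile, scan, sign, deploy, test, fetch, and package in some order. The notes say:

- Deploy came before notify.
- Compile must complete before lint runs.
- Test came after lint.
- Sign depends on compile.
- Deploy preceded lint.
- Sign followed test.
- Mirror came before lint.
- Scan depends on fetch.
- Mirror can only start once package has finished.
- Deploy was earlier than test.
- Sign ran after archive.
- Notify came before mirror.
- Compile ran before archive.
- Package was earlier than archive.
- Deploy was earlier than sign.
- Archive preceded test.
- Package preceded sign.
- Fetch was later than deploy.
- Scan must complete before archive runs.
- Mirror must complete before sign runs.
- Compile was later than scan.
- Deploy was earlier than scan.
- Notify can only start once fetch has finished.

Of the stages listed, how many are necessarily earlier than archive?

Directly stated before archive: compile, package, and scan.
Deploy reaches archive via deploy → scan → archive.
Fetch reaches archive via fetch → scan → archive.
That's compile, deploy, fetch, package, and scan — 5 in all.

5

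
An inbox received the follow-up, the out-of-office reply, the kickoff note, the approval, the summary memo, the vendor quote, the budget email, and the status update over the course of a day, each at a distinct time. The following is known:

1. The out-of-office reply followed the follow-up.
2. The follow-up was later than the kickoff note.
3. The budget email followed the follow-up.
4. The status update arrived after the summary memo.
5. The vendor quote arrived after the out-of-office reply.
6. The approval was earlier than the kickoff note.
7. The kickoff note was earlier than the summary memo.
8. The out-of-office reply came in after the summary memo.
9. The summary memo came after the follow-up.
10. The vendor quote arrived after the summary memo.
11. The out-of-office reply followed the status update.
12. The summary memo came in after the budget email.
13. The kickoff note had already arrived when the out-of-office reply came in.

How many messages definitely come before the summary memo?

4

Directly stated before the summary memo: the budget email, the follow-up, and the kickoff note.
The approval reaches the summary memo via the approval → the kickoff note → the summary memo.
That's the approval, the budget email, the follow-up, and the kickoff note — 4 in all.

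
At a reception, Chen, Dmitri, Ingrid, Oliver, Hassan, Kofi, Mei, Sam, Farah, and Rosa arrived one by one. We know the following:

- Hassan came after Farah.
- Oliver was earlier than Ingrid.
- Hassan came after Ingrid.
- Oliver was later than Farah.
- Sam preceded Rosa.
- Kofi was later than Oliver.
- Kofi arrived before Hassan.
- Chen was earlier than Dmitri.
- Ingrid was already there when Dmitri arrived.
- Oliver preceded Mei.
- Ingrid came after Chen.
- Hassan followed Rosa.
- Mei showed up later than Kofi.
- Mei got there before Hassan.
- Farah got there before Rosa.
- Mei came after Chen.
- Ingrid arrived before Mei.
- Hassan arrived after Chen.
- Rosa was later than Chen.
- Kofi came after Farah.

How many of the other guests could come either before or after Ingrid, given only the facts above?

3

Forced before Ingrid: Chen, Farah, and Oliver; forced after Ingrid: Dmitri, Hassan, and Mei.
That leaves Kofi, Rosa, and Sam with no forced order relative to Ingrid — 3.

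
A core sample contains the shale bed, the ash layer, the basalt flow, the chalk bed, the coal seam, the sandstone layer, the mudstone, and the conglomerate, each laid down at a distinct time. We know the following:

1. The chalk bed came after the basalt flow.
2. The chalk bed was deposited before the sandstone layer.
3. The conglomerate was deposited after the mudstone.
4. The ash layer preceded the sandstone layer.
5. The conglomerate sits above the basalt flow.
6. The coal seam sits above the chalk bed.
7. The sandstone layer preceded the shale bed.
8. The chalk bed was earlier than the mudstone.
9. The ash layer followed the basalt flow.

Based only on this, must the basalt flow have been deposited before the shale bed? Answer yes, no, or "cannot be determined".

Chain the constraints: the basalt flow → the chalk bed → the sandstone layer → the shale bed. Each link is directly stated, so the basalt flow comes before the shale bed.

yes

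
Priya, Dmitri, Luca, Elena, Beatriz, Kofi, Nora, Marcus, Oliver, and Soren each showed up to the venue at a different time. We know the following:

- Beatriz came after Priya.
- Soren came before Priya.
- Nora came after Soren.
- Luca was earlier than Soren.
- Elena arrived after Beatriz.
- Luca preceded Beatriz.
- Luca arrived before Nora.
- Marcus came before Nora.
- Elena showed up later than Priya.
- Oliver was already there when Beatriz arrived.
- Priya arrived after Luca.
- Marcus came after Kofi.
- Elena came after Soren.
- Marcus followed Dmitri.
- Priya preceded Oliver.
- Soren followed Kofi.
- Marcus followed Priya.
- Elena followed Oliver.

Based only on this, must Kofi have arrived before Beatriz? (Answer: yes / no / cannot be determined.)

Chain the constraints: Kofi → Soren → Priya → Beatriz. Each link is directly stated, so Kofi comes before Beatriz.

yes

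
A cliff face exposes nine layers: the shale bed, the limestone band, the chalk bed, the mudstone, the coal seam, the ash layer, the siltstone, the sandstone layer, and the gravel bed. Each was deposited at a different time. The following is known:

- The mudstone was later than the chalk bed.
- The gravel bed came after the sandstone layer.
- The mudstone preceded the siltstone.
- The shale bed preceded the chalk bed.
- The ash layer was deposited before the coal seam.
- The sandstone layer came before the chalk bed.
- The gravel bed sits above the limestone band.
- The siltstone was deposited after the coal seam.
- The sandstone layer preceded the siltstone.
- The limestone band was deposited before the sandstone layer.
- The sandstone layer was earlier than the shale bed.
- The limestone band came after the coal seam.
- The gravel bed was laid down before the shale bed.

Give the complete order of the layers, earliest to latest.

the ash layer, the coal seam, the limestone band, the sandstone layer, the gravel bed, the shale bed, the chalk bed, the mudstone, the siltstone

The constraints fix every adjacent pair, so only one ordering works:
the ash layer → the coal seam → the limestone band → the sandstone layer → the gravel bed → the shale bed → the chalk bed → the mudstone → the siltstone.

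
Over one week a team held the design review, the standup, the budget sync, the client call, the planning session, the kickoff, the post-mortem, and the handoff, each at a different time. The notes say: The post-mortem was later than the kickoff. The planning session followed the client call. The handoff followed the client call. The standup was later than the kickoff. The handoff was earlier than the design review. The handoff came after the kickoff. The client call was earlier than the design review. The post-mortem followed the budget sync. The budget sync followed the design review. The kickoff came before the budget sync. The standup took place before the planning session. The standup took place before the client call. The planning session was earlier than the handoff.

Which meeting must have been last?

Every other meeting has a chain of constraints placing it before the post-mortem, so the post-mortem is last.

the post-mortem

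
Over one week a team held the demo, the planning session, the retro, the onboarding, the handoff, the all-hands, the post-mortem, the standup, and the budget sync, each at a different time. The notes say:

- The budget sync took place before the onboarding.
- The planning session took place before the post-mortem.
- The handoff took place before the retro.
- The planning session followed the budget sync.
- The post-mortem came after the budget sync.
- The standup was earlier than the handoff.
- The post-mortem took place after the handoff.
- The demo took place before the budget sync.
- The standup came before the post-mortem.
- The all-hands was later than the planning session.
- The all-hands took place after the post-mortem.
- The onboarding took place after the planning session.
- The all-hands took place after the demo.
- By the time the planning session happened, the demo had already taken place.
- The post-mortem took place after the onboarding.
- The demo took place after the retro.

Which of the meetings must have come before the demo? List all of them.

Directly stated before the demo: the retro.
The handoff reaches the demo via the handoff → the retro → the demo.
The standup reaches the demo via the standup → the handoff → the retro → the demo.

the handoff, the retro, the standup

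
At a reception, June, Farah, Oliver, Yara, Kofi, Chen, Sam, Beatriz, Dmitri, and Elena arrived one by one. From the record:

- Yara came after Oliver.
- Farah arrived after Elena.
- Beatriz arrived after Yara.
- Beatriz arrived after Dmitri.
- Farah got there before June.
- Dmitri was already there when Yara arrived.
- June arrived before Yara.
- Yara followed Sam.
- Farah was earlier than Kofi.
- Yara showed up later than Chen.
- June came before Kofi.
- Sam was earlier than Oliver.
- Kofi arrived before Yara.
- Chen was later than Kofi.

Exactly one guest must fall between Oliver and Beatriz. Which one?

Yara

Tracing the constraints gives Oliver → Yara → Beatriz, so Yara sits after Oliver and before Beatriz.
No other guest is forced both after Oliver and before Beatriz.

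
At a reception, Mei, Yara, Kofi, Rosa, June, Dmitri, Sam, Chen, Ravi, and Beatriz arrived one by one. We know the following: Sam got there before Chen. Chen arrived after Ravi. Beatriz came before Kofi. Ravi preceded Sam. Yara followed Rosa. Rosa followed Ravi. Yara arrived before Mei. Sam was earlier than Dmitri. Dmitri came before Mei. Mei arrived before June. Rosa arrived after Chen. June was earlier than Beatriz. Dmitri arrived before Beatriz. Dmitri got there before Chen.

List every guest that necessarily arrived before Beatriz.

Chen, Dmitri, June, Mei, Ravi, Rosa, Sam, Yara

Directly stated before Beatriz: Dmitri and June.
Chen reaches Beatriz via Chen → Rosa → Yara → Mei → June → Beatriz.
Mei reaches Beatriz via Mei → June → Beatriz.
Ravi reaches Beatriz via Ravi → Sam → Dmitri → Beatriz.
Likewise Rosa, Sam, and Yara each reach Beatriz by chaining the stated constraints.
No chain forces Kofi ahead of Beatriz.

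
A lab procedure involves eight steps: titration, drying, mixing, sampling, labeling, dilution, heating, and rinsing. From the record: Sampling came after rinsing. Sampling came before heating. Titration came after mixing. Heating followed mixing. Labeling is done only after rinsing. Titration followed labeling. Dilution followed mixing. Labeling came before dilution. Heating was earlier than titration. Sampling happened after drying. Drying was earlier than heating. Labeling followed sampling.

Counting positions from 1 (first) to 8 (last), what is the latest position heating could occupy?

Heating must come before titration — 1 step forced after it.
Everything else can be placed before heating in some valid order, so heating can sit as late as position 8 − 1 = 7.

7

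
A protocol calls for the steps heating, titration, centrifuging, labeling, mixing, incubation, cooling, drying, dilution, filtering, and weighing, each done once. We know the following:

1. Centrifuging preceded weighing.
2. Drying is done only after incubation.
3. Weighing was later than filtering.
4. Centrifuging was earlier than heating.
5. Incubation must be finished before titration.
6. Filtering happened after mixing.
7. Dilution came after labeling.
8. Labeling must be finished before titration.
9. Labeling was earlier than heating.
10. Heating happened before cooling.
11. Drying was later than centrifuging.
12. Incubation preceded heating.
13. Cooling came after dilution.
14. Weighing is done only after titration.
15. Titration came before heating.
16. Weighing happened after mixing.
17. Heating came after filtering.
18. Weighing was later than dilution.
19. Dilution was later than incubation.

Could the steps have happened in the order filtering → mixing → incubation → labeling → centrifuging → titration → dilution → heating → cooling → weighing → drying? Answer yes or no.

no

The constraints require mixing before filtering, but in the proposed sequence filtering appears ahead of mixing. That one violation is enough.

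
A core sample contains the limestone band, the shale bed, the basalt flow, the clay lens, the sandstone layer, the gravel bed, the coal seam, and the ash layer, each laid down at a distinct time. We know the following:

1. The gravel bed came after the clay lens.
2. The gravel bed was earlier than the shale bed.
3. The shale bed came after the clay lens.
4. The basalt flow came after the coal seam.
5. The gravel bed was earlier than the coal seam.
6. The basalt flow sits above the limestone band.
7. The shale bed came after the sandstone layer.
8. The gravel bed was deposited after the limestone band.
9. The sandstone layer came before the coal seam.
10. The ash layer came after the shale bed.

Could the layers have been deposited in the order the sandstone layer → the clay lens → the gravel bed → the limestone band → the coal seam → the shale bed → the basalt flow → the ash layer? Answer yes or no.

The constraints require the limestone band before the gravel bed, but in the proposed sequence the gravel bed appears ahead of the limestone band. That one violation is enough.

no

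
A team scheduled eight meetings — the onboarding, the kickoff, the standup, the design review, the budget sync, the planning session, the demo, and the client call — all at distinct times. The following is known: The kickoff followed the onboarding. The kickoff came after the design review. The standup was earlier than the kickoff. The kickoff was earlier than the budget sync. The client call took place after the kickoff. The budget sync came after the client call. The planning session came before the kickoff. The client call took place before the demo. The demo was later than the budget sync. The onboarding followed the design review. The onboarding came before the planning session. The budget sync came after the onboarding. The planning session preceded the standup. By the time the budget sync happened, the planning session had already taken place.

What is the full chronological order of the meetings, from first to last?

the design review, the onboarding, the planning session, the standup, the kickoff, the client call, the budget sync, the demo

The constraints fix every adjacent pair, so only one ordering works:
the design review → the onboarding → the planning session → the standup → the kickoff → the client call → the budget sync → the demo.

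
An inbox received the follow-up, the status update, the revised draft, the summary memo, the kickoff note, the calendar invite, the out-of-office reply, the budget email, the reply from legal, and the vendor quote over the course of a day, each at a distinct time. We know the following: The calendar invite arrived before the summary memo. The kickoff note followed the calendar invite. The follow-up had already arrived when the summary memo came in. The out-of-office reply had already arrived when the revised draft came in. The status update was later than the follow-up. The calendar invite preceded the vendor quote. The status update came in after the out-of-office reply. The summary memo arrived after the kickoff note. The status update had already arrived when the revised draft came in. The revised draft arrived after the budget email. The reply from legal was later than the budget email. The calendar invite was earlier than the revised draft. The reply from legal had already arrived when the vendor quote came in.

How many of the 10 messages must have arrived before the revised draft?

5

Directly stated before the revised draft: the budget email, the calendar invite, the out-of-office reply, and the status update.
The follow-up reaches the revised draft via the follow-up → the status update → the revised draft.
No chain forces the vendor quote (or any of the others) ahead of the revised draft.
That's the budget email, the calendar invite, the follow-up, the out-of-office reply, and the status update — 5 in all.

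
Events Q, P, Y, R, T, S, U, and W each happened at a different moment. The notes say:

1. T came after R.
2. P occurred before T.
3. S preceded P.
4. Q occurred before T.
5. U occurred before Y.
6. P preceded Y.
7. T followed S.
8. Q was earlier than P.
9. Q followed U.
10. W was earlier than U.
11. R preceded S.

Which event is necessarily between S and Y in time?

Tracing the constraints gives S → P → Y, so P sits after S and before Y.
No other event is forced both after S and before Y.

P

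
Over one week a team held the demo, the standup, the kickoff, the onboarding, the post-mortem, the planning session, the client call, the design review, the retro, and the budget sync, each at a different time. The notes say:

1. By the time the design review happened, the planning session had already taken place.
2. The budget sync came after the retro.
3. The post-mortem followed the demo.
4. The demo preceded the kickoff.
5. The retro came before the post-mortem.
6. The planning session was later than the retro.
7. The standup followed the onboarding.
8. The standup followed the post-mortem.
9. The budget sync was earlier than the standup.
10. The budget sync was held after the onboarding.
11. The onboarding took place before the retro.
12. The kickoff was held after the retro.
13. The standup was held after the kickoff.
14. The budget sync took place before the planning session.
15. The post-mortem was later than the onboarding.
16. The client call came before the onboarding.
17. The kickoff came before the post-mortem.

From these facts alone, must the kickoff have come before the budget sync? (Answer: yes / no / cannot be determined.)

cannot be determined

No chain of stated constraints runs from the kickoff to the budget sync, and none runs from the budget sync to the kickoff either.
So the relative order of the kickoff and the budget sync is not fixed by the given facts.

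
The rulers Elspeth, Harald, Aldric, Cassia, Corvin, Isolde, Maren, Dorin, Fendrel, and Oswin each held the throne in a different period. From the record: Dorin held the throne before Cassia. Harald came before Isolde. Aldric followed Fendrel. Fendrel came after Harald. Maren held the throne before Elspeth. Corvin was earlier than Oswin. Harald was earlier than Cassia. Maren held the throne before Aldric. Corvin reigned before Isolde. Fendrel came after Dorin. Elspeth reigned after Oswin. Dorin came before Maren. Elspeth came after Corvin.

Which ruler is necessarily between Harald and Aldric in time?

Tracing the constraints gives Harald → Fendrel → Aldric, so Fendrel sits after Harald and before Aldric.
No other ruler is forced both after Harald and before Aldric.

Fendrel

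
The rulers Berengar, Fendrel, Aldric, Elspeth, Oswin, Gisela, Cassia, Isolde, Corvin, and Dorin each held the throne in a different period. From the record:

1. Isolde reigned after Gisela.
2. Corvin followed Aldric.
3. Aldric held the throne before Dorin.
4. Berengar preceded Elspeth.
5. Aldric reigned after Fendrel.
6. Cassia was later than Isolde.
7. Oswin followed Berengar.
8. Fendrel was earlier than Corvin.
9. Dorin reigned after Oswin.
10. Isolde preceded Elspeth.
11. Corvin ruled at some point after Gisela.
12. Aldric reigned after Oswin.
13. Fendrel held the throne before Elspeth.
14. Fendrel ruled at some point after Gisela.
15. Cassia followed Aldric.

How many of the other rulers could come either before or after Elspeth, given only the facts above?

5

Forced before Elspeth: Berengar, Fendrel, Gisela, and Isolde.
That leaves Aldric, Cassia, Corvin, Dorin, and Oswin with no forced order relative to Elspeth — 5.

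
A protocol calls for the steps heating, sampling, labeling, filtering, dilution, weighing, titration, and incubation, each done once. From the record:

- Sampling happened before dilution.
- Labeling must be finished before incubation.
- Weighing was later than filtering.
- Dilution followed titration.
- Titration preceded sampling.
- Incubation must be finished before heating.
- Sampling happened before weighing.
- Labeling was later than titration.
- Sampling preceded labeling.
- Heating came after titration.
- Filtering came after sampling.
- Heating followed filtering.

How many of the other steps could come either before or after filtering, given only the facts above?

Forced before filtering: sampling and titration; forced after filtering: heating and weighing.
That leaves dilution, incubation, and labeling with no forced order relative to filtering — 3.

3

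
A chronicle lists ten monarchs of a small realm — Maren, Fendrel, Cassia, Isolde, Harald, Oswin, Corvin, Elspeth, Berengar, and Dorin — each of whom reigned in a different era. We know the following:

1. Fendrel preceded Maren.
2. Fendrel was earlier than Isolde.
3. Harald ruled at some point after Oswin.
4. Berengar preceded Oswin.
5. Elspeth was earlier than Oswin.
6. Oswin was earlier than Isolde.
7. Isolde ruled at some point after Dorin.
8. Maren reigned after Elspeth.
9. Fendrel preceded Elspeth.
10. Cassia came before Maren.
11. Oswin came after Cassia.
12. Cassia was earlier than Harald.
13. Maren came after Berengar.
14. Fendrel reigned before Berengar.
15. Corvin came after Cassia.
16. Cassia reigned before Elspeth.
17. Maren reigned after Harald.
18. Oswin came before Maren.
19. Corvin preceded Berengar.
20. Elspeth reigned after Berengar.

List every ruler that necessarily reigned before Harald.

Directly stated before Harald: Cassia and Oswin.
Berengar reaches Harald via Berengar → Oswin → Harald.
Corvin reaches Harald via Corvin → Berengar → Oswin → Harald.
Elspeth reaches Harald via Elspeth → Oswin → Harald.
Likewise Fendrel reaches Harald by chaining the stated constraints.

Berengar, Cassia, Corvin, Elspeth, Fendrel, Oswin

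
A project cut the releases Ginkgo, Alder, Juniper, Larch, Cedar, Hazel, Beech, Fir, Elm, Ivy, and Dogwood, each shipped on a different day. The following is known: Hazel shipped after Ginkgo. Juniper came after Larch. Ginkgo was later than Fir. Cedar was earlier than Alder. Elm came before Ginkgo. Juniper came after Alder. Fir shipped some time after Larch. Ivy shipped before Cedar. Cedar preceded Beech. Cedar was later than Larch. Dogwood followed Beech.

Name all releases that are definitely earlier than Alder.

Cedar, Ivy, Larch

Directly stated before Alder: Cedar.
Ivy reaches Alder via Ivy → Cedar → Alder.
Larch reaches Alder via Larch → Cedar → Alder.
No chain forces Juniper (or any of the others) ahead of Alder.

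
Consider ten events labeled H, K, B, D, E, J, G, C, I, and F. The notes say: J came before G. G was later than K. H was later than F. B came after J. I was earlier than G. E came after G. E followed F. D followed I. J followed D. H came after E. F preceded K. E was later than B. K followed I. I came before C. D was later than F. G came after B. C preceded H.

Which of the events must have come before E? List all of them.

B, D, F, G, I, J, K

Directly stated before E: B, F, and G.
D reaches E via D → J → B → E.
I reaches E via I → G → E.
J reaches E via J → B → E.
Likewise K reaches E by chaining the stated constraints.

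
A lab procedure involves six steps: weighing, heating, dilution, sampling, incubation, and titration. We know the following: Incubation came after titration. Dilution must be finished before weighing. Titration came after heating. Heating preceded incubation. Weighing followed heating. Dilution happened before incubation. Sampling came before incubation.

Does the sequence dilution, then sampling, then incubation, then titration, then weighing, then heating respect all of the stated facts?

no

The constraints require heating before incubation, but in the proposed sequence incubation appears ahead of heating. That one violation is enough.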